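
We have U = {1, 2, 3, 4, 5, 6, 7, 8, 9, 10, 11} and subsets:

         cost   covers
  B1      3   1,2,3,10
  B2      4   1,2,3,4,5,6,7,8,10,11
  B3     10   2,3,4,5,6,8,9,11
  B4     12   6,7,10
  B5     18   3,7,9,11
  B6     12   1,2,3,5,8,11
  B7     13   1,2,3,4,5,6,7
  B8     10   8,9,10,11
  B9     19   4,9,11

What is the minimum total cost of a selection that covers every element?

14

B2, B3 cover every element at cost 4 + 10 = 14.
Any cover uses at least 2 sets; among all covering selections none totals below 14.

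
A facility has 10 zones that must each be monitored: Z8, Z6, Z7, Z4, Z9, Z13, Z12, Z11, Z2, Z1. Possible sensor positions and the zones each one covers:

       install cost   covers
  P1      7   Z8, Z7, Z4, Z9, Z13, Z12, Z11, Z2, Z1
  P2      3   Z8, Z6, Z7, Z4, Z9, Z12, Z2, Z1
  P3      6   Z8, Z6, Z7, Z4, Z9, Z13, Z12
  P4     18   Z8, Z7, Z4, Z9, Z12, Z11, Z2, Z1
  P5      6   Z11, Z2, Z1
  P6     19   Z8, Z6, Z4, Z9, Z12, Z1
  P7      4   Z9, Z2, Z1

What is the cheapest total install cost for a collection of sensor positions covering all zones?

10

P1, P2 cover every zone at install cost 7 + 3 = 10.
Any cover uses at least 2 sensor positions; among all covering selections none totals below 10.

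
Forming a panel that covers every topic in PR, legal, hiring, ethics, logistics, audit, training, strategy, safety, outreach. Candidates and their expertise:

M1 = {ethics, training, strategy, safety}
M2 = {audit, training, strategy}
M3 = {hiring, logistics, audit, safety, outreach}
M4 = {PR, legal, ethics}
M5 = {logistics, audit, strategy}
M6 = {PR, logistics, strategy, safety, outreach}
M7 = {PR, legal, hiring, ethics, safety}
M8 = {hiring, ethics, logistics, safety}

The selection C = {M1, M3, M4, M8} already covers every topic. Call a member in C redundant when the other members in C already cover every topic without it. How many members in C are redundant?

Drop M1: training, strategy uncovered — not redundant.
Drop M3: audit, outreach uncovered — not redundant.
Drop M4: PR, legal uncovered — not redundant.
Drop M8: the rest still cover every topic — redundant.
1 redundant: M8.

1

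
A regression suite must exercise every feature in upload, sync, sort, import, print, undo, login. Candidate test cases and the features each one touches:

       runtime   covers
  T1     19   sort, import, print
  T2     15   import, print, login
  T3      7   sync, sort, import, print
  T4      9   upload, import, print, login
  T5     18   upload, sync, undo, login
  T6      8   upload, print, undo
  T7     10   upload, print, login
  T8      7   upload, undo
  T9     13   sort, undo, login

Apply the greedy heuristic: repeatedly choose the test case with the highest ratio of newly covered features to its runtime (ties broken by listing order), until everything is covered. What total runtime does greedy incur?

23

Pick 1: T3 adds 4 new (sync, sort, import, print) at runtime 7 (ratio 4/7).
Pick 2: T8 adds 2 new (upload, undo) at runtime 7 (ratio 2/7).
Pick 3: T4 adds 1 new (login) at runtime 9 (ratio 1/9).
Greedy total runtime: 7 + 7 + 9 = 23.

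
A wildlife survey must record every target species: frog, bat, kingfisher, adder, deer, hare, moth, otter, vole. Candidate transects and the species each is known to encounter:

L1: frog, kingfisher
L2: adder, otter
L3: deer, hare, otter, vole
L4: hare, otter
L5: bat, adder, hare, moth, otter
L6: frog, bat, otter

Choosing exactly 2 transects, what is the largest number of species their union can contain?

7

Choosing L1, L5 covers {frog, bat, kingfisher, adder, hare, moth, otter} — 7 species.
No choice of 2 transects does better; here deer, vole are left uncovered.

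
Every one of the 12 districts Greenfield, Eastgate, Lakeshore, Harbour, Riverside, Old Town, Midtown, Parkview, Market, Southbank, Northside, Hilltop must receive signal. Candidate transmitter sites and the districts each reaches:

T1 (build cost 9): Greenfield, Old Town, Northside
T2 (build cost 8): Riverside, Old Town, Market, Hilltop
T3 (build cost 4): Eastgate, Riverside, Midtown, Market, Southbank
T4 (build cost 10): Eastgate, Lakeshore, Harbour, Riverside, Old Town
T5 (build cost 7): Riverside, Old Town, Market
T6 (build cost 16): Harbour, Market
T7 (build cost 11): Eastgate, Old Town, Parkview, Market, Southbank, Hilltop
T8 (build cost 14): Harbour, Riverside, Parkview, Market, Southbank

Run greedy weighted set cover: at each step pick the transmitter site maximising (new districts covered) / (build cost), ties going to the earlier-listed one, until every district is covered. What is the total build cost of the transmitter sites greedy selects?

34

Pick 1: T3 adds 5 new (Eastgate, Riverside, Midtown, Market, Southbank) at build cost 4 (ratio 5/4).
Pick 2: T1 adds 3 new (Greenfield, Old Town, Northside) at build cost 9 (ratio 3/9).
Pick 3: T4 adds 2 new (Lakeshore, Harbour) at build cost 10 (ratio 2/10).
Pick 4: T7 adds 2 new (Parkview, Hilltop) at build cost 11 (ratio 2/11).
Greedy total build cost: 4 + 9 + 10 + 11 = 34.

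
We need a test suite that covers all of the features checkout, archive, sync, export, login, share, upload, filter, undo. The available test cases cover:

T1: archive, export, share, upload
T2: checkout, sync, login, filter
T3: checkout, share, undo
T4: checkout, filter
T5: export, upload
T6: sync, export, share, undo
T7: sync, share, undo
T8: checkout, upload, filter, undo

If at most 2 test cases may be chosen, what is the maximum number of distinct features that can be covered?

8

Choosing T1, T2 covers {checkout, archive, sync, export, login, share, upload, filter} — 8 features.
No choice of 2 test cases does better; here undo is left uncovered.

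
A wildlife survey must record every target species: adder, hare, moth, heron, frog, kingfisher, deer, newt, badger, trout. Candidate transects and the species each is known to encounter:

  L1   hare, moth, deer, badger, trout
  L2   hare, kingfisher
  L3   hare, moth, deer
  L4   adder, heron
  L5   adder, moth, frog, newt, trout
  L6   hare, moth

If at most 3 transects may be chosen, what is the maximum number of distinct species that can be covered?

9

Choosing L1, L2, L5 covers {adder, hare, moth, frog, kingfisher, deer, newt, badger, trout} — 9 species.
No choice of 3 transects does better; here heron is left uncovered.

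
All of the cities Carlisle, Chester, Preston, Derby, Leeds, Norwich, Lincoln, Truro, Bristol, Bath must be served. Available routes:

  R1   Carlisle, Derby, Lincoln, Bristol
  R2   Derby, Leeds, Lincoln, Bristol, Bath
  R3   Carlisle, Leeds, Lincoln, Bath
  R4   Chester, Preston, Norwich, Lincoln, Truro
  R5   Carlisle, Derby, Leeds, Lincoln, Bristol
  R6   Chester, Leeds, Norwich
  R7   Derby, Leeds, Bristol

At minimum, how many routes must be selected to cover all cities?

R1, R2, R4 together cover {Carlisle, Chester, Preston, Derby, Leeds, Norwich, Lincoln, Truro, Bristol, Bath} — every city.
No 2 of the 7 routes cover everything (all 21 pairs fall short), so 3 is minimum.

3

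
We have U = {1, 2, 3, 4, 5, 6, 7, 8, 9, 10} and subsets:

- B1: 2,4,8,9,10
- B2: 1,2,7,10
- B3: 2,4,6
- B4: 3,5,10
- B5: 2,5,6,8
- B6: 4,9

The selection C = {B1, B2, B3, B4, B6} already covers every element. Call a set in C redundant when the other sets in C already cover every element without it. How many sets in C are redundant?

Drop B1: 8 uncovered — not redundant.
Drop B2: 1, 7 uncovered — not redundant.
Drop B3: 6 uncovered — not redundant.
Drop B4: 3, 5 uncovered — not redundant.
Drop B6: the rest still cover every element — redundant.
1 redundant: B6.

1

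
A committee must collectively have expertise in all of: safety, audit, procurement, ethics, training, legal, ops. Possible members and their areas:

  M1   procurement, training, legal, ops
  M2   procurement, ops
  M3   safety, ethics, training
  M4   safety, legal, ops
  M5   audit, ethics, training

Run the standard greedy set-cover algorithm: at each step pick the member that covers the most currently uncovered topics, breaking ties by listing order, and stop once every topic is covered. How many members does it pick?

Pick 1: M1 covers 4 new topics (procurement, training, legal, ops).
Pick 2: M3 covers 2 new topics (safety, ethics).
Pick 3: M5 covers 1 new topics (audit).
Greedy uses 3 members.

3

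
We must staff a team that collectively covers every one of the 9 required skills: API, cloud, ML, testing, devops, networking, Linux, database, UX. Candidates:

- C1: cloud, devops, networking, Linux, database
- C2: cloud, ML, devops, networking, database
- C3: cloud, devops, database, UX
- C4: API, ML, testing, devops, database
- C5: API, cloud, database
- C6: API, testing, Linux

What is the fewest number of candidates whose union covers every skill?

3

C1, C3, C4 together cover {API, cloud, ML, testing, devops, networking, Linux, database, UX} — every skill.
No 2 of the 6 candidates cover everything (all 15 pairs fall short), so 3 is minimum.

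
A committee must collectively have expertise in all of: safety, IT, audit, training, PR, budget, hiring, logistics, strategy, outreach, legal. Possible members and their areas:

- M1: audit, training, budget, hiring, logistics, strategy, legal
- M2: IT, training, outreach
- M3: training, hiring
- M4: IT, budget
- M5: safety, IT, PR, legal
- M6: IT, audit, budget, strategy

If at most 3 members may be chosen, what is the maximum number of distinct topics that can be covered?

11

Choosing M1, M2, M5 covers {safety, IT, audit, training, PR, budget, hiring, logistics, strategy, outreach, legal} — 11 topics.
That is all 11 topics.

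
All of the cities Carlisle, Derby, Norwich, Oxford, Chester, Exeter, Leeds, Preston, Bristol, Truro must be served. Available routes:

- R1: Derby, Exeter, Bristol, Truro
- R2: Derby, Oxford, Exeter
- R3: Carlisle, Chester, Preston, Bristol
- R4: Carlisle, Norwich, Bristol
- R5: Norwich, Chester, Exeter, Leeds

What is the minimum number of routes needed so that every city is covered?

R1, R2, R3, R5 together cover {Carlisle, Derby, Norwich, Oxford, Chester, Exeter, Leeds, Preston, Bristol, Truro} — every city.
No 3 of the 5 routes cover everything (all 10 triples fall short), so 4 is minimum.

4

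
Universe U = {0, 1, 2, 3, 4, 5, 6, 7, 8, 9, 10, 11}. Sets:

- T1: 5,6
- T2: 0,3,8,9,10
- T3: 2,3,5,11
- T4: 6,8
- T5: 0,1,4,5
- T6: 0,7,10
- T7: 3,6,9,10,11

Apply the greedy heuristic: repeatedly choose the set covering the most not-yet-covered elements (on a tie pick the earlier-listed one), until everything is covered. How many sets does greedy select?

5

Pick 1: T2 covers 5 new elements (0, 3, 8, 9, 10).
Pick 2: T3 covers 3 new elements (2, 5, 11).
Pick 3: T5 covers 2 new elements (1, 4).
Pick 4: T1 covers 1 new elements (6).
Pick 5: T6 covers 1 new elements (7).
Greedy uses 5 sets.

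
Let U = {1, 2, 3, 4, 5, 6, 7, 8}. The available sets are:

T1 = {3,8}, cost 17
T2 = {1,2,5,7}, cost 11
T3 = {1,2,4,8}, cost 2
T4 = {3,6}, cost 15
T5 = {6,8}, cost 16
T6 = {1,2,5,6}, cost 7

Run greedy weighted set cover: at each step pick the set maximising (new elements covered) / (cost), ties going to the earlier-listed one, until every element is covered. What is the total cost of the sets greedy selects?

35

Pick 1: T3 adds 4 new (1, 2, 4, 8) at cost 2 (ratio 4/2).
Pick 2: T6 adds 2 new (5, 6) at cost 7 (ratio 2/7).
Pick 3: T2 adds 1 new (7) at cost 11 (ratio 1/11).
Pick 4: T4 adds 1 new (3) at cost 15 (ratio 1/15).
Greedy total cost: 2 + 7 + 11 + 15 = 35. (The true optimum is 28, so greedy overshoots here.)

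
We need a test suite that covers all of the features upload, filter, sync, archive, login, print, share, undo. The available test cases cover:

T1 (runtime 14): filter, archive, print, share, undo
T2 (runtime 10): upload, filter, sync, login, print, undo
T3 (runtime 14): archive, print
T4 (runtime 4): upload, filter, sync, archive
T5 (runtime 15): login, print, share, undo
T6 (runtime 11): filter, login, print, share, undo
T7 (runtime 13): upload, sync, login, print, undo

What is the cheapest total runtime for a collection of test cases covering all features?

T4, T6 cover every feature at runtime 4 + 11 = 15.
Any cover uses at least 2 test cases; among all covering selections none totals below 15.

15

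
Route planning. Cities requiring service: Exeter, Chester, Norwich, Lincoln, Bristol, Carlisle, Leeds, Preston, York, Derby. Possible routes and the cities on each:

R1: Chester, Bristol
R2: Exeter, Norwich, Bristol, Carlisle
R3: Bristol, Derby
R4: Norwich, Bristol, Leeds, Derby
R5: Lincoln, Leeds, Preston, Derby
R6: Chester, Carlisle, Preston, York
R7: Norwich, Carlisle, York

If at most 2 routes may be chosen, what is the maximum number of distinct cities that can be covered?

Choosing R2, R5 covers {Exeter, Norwich, Lincoln, Bristol, Carlisle, Leeds, Preston, Derby} — 8 cities.
No choice of 2 routes does better; here Chester, York are left uncovered.

8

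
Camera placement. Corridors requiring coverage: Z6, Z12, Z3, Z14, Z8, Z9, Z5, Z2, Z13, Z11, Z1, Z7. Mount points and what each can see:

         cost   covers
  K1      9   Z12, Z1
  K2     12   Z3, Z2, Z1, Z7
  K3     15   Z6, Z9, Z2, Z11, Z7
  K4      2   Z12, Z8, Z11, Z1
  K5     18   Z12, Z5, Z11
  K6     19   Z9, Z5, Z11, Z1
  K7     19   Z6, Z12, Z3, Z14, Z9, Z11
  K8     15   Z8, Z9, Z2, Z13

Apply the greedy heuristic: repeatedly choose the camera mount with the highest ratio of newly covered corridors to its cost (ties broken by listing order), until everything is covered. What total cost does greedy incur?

69

Pick 1: K4 adds 4 new (Z12, Z8, Z11, Z1) at cost 2 (ratio 4/2).
Pick 2: K3 adds 4 new (Z6, Z9, Z2, Z7) at cost 15 (ratio 4/15).
Pick 3: K7 adds 2 new (Z3, Z14) at cost 19 (ratio 2/19).
Pick 4: K8 adds 1 new (Z13) at cost 15 (ratio 1/15).
Pick 5: K5 adds 1 new (Z5) at cost 18 (ratio 1/18).
Greedy total cost: 2 + 15 + 19 + 15 + 18 = 69. (The true optimum is 64, so greedy overshoots here.)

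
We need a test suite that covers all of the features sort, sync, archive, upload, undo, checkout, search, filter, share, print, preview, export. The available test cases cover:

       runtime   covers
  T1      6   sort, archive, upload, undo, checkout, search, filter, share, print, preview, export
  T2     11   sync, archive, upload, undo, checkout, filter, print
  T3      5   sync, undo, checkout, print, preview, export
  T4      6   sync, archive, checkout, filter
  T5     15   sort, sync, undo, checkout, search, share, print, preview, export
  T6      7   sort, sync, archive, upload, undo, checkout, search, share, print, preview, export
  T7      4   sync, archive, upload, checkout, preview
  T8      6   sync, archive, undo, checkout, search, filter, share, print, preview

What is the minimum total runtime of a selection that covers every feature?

T1, T7 cover every feature at runtime 6 + 4 = 10.
Any cover uses at least 2 test cases; among all covering selections none totals below 10.

10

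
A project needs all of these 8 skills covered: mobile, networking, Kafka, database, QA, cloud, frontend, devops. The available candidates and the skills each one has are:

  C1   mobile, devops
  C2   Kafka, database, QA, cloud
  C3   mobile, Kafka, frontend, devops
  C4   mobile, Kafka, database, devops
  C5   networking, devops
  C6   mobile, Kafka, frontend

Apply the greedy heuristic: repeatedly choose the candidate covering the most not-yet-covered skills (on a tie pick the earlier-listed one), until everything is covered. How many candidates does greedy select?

Pick 1: C2 covers 4 new skills (Kafka, database, QA, cloud).
Pick 2: C3 covers 3 new skills (mobile, frontend, devops).
Pick 3: C5 covers 1 new skills (networking).
Greedy uses 3 candidates.

3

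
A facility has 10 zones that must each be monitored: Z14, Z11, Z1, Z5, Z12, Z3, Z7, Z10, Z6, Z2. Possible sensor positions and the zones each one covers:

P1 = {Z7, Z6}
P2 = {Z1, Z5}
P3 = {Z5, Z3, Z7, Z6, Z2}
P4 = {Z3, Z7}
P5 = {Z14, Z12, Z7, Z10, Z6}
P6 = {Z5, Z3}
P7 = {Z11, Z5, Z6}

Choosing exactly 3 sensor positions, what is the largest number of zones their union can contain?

Choosing P2, P3, P5 covers {Z14, Z1, Z5, Z12, Z3, Z7, Z10, Z6, Z2} — 9 zones.
No choice of 3 sensor positions does better; here Z11 is left uncovered.

9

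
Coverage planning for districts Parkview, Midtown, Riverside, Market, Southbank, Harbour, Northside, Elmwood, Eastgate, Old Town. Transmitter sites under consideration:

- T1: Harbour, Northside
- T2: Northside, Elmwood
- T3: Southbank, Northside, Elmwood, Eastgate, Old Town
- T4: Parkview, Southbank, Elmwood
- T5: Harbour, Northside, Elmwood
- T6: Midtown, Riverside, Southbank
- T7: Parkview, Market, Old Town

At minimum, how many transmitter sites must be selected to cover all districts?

T1, T3, T6, T7 together cover {Parkview, Midtown, Riverside, Market, Southbank, Harbour, Northside, Elmwood, Eastgate, Old Town} — every district.
No 3 of the 7 transmitter sites cover everything (all 35 triples fall short), so 4 is minimum.

4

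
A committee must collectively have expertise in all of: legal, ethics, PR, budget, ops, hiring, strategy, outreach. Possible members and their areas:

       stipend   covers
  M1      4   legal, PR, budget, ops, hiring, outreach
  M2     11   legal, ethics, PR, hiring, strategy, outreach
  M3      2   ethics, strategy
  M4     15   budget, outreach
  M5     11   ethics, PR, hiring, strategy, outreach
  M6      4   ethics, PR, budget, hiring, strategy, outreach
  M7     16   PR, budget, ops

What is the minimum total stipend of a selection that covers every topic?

M1, M3 cover every topic at stipend 4 + 2 = 6.
Any cover uses at least 2 members; among all covering selections none totals below 6.

6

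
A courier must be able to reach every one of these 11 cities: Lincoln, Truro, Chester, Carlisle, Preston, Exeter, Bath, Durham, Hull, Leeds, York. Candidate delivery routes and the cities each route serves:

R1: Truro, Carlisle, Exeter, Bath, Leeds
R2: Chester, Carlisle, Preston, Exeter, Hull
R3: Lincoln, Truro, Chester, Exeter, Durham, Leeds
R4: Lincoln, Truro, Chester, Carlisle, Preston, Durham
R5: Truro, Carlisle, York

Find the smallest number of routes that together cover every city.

R1, R2, R3, R5 together cover {Lincoln, Truro, Chester, Carlisle, Preston, Exeter, Bath, Durham, Hull, Leeds, York} — every city.
No 3 of the 5 routes cover everything (all 10 triples fall short), so 4 is minimum.

4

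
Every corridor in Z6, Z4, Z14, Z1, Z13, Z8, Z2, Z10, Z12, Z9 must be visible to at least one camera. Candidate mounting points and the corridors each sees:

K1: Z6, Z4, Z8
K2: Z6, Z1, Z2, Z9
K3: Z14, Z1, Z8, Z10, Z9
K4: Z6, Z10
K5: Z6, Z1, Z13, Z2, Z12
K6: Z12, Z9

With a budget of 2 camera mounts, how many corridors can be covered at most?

9

Choosing K3, K5 covers {Z6, Z14, Z1, Z13, Z8, Z2, Z10, Z12, Z9} — 9 corridors.
No choice of 2 camera mounts does better; here Z4 is left uncovered.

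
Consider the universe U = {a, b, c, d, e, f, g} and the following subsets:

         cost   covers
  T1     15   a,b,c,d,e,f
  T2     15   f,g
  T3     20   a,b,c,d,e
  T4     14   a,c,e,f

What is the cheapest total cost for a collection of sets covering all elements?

30

T1, T2 cover every element at cost 15 + 15 = 30.
Any cover uses at least 2 sets; among all covering selections none totals below 30.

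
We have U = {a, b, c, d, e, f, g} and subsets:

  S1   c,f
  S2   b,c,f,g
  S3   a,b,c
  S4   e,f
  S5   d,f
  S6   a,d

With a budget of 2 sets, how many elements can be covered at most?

6

Choosing S2, S6 covers {a, b, c, d, f, g} — 6 elements.
No choice of 2 sets does better; here e is left uncovered.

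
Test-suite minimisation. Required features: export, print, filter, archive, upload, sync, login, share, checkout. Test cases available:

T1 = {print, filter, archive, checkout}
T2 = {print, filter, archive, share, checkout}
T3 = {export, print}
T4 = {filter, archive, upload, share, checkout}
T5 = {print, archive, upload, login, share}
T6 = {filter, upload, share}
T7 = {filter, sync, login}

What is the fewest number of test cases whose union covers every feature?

T3, T4, T7 together cover {export, print, filter, archive, upload, sync, login, share, checkout} — every feature.
No 2 of the 7 test cases cover everything (all 21 pairs fall short), so 3 is minimum.
Greedy (largest uncovered first) would take T2, T5, T3, T7 — 4 test cases — but 3 suffice.

3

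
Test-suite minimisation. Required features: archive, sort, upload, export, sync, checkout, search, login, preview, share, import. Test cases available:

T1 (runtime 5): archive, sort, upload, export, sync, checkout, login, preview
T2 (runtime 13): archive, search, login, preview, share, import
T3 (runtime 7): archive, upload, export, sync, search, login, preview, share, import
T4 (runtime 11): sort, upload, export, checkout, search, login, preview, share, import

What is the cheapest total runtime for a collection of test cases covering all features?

12

T1, T3 cover every feature at runtime 5 + 7 = 12.
Any cover uses at least 2 test cases; among all covering selections none totals below 12.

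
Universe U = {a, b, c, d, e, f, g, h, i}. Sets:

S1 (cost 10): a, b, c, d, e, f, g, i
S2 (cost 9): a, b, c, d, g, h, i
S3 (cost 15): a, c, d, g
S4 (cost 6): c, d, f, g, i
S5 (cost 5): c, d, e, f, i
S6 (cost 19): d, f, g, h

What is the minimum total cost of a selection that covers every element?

14

S2, S5 cover every element at cost 9 + 5 = 14.
Any cover uses at least 2 sets; among all covering selections none totals below 14.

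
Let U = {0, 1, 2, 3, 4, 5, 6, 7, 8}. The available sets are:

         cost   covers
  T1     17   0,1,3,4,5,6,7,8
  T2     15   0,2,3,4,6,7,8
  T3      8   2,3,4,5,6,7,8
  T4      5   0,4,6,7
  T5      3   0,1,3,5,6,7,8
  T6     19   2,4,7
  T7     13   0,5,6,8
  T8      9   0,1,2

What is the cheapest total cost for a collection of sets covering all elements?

T3, T5 cover every element at cost 8 + 3 = 11.
Any cover uses at least 2 sets; among all covering selections none totals below 11.

11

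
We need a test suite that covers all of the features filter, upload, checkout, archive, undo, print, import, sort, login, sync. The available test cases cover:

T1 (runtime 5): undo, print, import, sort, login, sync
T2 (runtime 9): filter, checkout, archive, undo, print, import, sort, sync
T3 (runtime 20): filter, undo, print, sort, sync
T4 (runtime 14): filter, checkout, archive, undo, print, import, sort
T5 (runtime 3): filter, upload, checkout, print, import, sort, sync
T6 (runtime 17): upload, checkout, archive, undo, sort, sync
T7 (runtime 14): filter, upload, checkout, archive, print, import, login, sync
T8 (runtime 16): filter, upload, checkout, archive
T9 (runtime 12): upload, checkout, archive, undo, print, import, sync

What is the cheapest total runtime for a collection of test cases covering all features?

17

T1, T2, T5 cover every feature at runtime 5 + 9 + 3 = 17.
Any cover uses at least 2 test cases; among all covering selections none totals below 17.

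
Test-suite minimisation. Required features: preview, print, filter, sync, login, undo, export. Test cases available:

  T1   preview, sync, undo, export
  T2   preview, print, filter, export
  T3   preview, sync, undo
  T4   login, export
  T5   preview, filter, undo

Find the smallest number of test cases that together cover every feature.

T1, T2, T4 together cover {preview, print, filter, sync, login, undo, export} — every feature.
No 2 of the 5 test cases cover everything (all 10 pairs fall short), so 3 is minimum.

3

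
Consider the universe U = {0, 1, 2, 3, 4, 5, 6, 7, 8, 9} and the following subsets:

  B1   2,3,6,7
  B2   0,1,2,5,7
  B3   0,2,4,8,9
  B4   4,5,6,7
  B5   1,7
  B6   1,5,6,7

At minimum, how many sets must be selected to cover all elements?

3

B1, B2, B3 together cover {0, 1, 2, 3, 4, 5, 6, 7, 8, 9} — every element.
No 2 of the 6 sets cover everything (all 15 pairs fall short), so 3 is minimum.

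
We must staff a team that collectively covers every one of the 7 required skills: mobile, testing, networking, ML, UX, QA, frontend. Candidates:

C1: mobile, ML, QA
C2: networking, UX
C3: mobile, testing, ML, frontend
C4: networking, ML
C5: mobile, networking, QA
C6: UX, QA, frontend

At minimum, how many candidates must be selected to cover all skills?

3

C1, C2, C3 together cover {mobile, testing, networking, ML, UX, QA, frontend} — every skill.
No 2 of the 6 candidates cover everything (all 15 pairs fall short), so 3 is minimum.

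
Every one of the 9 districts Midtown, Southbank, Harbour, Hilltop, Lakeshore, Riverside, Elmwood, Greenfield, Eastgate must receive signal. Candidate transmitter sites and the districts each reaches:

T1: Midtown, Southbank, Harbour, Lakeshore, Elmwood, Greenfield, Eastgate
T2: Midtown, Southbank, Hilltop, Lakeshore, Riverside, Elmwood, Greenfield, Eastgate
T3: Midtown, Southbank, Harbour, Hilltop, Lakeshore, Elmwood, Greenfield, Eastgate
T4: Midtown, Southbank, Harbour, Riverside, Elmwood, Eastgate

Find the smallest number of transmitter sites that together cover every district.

T1, T2 together cover {Midtown, Southbank, Harbour, Hilltop, Lakeshore, Riverside, Elmwood, Greenfield, Eastgate} — every district.
No single transmitter site contains all 9 districts, so 2 is optimal.

2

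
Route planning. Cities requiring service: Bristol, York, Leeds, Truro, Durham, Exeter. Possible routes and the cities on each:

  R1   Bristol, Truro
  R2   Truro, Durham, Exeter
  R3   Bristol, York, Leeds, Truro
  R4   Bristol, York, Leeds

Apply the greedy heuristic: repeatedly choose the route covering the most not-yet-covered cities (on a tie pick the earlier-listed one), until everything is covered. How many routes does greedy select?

Pick 1: R3 covers 4 new cities (Bristol, York, Leeds, Truro).
Pick 2: R2 covers 2 new cities (Durham, Exeter).
Greedy uses 2 routes.

2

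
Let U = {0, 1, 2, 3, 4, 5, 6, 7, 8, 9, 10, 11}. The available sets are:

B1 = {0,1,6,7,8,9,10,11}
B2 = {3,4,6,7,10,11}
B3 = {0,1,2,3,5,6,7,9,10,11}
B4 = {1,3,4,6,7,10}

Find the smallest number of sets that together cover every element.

3

B1, B2, B3 together cover {0, 1, 2, 3, 4, 5, 6, 7, 8, 9, 10, 11} — every element.
No 2 of the 4 sets cover everything (all 6 pairs fall short), so 3 is minimum.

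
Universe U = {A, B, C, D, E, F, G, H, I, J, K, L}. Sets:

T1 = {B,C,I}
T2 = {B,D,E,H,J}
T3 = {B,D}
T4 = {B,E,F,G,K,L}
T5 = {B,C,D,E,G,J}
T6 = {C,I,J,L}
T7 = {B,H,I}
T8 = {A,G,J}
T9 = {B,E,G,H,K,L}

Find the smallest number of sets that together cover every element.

4

T1, T2, T4, T8 together cover {A, B, C, D, E, F, G, H, I, J, K, L} — every element.
No 3 of the 9 sets cover everything (all 84 triples fall short), so 4 is minimum.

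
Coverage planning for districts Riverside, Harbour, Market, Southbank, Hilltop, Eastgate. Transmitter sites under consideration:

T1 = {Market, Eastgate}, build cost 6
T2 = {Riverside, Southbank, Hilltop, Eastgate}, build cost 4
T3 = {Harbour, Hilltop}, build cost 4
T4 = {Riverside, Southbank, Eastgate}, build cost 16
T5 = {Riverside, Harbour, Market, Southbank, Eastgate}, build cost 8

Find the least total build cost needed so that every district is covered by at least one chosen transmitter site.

12

T2, T5 cover every district at build cost 4 + 8 = 12.
Any cover uses at least 2 transmitter sites; among all covering selections none totals below 12.
Greedy by coverage-per-build cost would pick T2, T3, T1 for 14 — worse than the optimum 12.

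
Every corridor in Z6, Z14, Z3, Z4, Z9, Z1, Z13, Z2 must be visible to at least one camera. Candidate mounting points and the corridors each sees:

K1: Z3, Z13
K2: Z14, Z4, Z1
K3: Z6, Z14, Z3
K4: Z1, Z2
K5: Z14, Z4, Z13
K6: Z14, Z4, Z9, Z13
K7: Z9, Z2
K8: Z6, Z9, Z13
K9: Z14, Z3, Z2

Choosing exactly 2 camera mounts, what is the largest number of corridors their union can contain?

Choosing K2, K8 covers {Z6, Z14, Z4, Z9, Z1, Z13} — 6 corridors.
No choice of 2 camera mounts does better; here Z3, Z2 are left uncovered.

6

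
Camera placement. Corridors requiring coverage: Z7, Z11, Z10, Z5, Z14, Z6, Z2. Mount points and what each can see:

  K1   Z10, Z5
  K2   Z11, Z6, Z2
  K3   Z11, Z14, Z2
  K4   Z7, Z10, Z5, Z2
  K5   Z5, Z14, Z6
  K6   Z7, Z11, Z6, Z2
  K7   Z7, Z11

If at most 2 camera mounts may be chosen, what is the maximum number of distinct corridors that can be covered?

Choosing K1, K6 covers {Z7, Z11, Z10, Z5, Z6, Z2} — 6 corridors.
No choice of 2 camera mounts does better; here Z14 is left uncovered.

6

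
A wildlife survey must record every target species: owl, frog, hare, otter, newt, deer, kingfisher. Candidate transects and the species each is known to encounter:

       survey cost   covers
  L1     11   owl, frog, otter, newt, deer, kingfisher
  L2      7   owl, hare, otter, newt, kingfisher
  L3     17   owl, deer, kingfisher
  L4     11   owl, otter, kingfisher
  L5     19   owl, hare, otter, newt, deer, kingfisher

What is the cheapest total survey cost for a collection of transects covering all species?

18

L1, L2 cover every species at survey cost 11 + 7 = 18.
Any cover uses at least 2 transects; among all covering selections none totals below 18.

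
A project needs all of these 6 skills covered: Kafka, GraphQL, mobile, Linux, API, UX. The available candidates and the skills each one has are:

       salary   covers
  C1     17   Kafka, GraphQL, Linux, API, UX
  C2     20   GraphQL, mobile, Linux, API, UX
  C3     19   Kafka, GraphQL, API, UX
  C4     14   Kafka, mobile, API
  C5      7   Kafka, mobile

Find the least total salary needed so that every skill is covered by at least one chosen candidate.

C1, C5 cover every skill at salary 17 + 7 = 24.
Any cover uses at least 2 candidates; among all covering selections none totals below 24.

24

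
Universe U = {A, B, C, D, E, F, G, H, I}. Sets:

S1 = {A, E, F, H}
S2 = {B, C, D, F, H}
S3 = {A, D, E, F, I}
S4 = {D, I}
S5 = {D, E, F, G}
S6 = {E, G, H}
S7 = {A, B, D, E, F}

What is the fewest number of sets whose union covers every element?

S2, S3, S5 together cover {A, B, C, D, E, F, G, H, I} — every element.
No 2 of the 7 sets cover everything (all 21 pairs fall short), so 3 is minimum.

3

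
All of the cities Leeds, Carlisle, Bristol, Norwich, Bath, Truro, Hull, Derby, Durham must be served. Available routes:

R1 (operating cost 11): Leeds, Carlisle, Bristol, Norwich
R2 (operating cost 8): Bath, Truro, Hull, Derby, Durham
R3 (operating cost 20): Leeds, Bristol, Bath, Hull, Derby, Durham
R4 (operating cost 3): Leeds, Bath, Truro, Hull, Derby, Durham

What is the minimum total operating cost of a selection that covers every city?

14

R1, R4 cover every city at operating cost 11 + 3 = 14.
Any cover uses at least 2 routes; among all covering selections none totals below 14.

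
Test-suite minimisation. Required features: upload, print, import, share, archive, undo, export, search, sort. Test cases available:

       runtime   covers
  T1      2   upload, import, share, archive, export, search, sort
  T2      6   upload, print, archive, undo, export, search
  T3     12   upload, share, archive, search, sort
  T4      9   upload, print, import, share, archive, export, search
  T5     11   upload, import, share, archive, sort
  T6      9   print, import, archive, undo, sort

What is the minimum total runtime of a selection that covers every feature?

T1, T2 cover every feature at runtime 2 + 6 = 8.
Any cover uses at least 2 test cases; among all covering selections none totals below 8.

8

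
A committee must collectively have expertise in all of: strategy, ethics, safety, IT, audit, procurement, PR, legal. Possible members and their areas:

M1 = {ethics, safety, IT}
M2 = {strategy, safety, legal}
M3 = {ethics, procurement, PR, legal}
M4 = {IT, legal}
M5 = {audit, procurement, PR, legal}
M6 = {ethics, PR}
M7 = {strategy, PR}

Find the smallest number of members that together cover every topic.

3

M1, M2, M5 together cover {strategy, ethics, safety, IT, audit, procurement, PR, legal} — every topic.
No 2 of the 7 members cover everything (all 21 pairs fall short), so 3 is minimum.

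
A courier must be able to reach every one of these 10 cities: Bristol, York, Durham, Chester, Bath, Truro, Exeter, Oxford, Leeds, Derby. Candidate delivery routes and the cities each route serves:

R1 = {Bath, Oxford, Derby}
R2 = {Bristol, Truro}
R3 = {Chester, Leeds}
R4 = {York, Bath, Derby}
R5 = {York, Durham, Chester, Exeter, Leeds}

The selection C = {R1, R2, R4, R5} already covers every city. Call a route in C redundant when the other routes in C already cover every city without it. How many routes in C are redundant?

1

Drop R1: Oxford uncovered — not redundant.
Drop R2: Bristol, Truro uncovered — not redundant.
Drop R4: the rest still cover every city — redundant.
Drop R5: Durham, Chester, Exeter, Leeds uncovered — not redundant.
1 redundant: R4.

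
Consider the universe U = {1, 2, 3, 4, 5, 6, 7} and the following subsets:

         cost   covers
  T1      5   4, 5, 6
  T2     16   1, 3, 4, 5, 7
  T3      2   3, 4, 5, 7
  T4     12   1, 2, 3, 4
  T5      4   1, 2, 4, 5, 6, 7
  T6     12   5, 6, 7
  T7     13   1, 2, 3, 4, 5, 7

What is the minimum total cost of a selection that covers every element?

T3, T5 cover every element at cost 2 + 4 = 6.
Any cover uses at least 2 sets; among all covering selections none totals below 6.

6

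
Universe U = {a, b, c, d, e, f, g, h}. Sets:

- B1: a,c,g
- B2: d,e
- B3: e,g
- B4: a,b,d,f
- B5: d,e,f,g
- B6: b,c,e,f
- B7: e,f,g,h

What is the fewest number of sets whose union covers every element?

B1, B4, B7 together cover {a, b, c, d, e, f, g, h} — every element.
No 2 of the 7 sets cover everything (all 21 pairs fall short), so 3 is minimum.

3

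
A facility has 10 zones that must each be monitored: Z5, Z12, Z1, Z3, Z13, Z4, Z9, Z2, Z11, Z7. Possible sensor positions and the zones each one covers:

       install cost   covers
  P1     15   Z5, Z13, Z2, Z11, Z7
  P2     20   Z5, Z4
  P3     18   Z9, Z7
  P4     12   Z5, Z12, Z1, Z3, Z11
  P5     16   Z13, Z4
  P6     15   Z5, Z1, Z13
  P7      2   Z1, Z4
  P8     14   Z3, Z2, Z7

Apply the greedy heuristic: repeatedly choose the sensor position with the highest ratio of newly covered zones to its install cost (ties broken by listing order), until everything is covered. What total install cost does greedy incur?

Pick 1: P7 adds 2 new (Z1, Z4) at install cost 2 (ratio 2/2).
Pick 2: P1 adds 5 new (Z5, Z13, Z2, Z11, Z7) at install cost 15 (ratio 5/15).
Pick 3: P4 adds 2 new (Z12, Z3) at install cost 12 (ratio 2/12).
Pick 4: P3 adds 1 new (Z9) at install cost 18 (ratio 1/18).
Greedy total install cost: 2 + 15 + 12 + 18 = 47.

47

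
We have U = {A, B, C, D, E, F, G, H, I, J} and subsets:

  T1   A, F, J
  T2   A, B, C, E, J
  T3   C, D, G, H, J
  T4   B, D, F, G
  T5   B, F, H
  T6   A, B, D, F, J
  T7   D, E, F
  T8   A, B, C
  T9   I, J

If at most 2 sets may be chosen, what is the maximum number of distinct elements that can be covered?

Choosing T2, T3 covers {A, B, C, D, E, G, H, J} — 8 elements.
No choice of 2 sets does better; here F, I are left uncovered.

8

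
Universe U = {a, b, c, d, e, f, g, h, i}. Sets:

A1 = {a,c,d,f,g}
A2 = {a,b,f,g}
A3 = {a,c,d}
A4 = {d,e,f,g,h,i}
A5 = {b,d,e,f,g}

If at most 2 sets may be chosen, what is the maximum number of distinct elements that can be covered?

8

Choosing A1, A4 covers {a, c, d, e, f, g, h, i} — 8 elements.
No choice of 2 sets does better; here b is left uncovered.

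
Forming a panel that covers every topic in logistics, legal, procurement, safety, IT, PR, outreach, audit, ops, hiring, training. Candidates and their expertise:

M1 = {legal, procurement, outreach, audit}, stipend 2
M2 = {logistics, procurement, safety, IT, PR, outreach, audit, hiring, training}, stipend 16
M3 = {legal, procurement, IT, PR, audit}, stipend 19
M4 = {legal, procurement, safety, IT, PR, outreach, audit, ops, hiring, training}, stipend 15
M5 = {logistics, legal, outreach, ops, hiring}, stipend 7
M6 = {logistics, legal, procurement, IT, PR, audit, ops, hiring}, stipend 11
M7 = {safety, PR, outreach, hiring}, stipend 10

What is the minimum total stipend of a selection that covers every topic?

M4, M5 cover every topic at stipend 15 + 7 = 22.
Any cover uses at least 2 members; among all covering selections none totals below 22.
Greedy by coverage-per-stipend would pick M1, M6, M4 for 28 — worse than the optimum 22.

22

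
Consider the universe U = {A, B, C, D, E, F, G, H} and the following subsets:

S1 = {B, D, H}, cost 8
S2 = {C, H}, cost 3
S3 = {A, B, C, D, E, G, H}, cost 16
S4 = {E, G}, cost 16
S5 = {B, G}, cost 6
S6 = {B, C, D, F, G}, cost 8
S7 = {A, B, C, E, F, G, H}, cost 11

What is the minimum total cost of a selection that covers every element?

19

S1, S7 cover every element at cost 8 + 11 = 19.
Any cover uses at least 2 sets; among all covering selections none totals below 19.
Greedy by coverage-per-cost would pick S2, S6, S7 for 22 — worse than the optimum 19.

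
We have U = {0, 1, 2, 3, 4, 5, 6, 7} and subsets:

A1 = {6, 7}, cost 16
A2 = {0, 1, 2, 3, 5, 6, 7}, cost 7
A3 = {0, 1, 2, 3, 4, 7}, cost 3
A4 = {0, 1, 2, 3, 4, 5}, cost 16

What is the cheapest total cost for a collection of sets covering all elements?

A2, A3 cover every element at cost 7 + 3 = 10.
Any cover uses at least 2 sets; among all covering selections none totals below 10.

10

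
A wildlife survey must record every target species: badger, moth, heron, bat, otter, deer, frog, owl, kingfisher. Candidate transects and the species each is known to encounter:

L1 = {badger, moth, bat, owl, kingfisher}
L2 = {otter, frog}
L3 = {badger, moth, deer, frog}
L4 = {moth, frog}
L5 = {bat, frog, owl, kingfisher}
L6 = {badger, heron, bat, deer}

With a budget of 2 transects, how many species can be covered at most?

Choosing L1, L2 covers {badger, moth, bat, otter, frog, owl, kingfisher} — 7 species.
No choice of 2 transects does better; here heron, deer are left uncovered.

7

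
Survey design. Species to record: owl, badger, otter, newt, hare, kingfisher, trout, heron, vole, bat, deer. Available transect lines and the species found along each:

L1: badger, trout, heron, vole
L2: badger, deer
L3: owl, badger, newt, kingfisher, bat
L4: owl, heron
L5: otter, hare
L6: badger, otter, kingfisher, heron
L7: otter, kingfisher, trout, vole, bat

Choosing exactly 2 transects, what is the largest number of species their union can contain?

Choosing L1, L3 covers {owl, badger, newt, kingfisher, trout, heron, vole, bat} — 8 species.
No choice of 2 transects does better; here otter, hare, deer are left uncovered.

8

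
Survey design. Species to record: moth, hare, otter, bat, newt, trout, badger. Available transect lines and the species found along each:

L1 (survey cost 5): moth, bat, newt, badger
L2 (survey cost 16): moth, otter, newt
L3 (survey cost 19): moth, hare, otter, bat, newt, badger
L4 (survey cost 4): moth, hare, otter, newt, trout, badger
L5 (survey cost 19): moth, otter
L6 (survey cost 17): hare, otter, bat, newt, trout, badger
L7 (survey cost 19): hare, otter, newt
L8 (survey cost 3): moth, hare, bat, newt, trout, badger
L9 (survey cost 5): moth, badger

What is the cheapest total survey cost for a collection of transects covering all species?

L4, L8 cover every species at survey cost 4 + 3 = 7.
Any cover uses at least 2 transects; among all covering selections none totals below 7.

7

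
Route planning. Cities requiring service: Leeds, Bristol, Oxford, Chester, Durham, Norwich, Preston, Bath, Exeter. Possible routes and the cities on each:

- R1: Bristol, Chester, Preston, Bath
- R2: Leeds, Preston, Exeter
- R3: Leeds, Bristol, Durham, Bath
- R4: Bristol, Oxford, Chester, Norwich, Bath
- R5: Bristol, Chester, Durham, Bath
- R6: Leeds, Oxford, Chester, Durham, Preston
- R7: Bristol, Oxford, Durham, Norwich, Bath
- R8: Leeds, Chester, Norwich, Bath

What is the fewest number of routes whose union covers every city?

3

R1, R2, R7 together cover {Leeds, Bristol, Oxford, Chester, Durham, Norwich, Preston, Bath, Exeter} — every city.
No 2 of the 8 routes cover everything (all 28 pairs fall short), so 3 is minimum.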